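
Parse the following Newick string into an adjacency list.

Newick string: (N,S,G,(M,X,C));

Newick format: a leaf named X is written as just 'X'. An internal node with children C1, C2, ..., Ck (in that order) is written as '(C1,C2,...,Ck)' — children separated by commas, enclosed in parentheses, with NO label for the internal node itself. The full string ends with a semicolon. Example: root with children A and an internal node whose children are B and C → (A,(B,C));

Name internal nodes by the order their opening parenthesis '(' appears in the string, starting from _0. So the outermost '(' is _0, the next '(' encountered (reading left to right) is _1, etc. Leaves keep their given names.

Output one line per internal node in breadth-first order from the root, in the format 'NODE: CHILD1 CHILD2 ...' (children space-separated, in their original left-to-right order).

Input: (N,S,G,(M,X,C));
Scanning left-to-right, naming '(' by encounter order:
  pos 0: '(' -> open internal node _0 (depth 1)
  pos 7: '(' -> open internal node _1 (depth 2)
  pos 13: ')' -> close internal node _1 (now at depth 1)
  pos 14: ')' -> close internal node _0 (now at depth 0)
Total internal nodes: 2
BFS adjacency from root:
  _0: N S G _1
  _1: M X C

Answer: _0: N S G _1
_1: M X C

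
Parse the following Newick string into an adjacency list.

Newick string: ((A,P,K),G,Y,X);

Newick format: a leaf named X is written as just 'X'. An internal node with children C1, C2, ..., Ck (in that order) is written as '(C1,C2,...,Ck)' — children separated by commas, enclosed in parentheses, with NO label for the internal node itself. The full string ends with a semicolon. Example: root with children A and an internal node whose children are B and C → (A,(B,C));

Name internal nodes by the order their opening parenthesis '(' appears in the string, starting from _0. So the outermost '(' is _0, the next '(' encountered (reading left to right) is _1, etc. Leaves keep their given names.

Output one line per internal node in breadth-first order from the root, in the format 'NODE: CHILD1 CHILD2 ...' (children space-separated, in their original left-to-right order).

Answer: _0: _1 G Y X
_1: A P K

Derivation:
Input: ((A,P,K),G,Y,X);
Scanning left-to-right, naming '(' by encounter order:
  pos 0: '(' -> open internal node _0 (depth 1)
  pos 1: '(' -> open internal node _1 (depth 2)
  pos 7: ')' -> close internal node _1 (now at depth 1)
  pos 14: ')' -> close internal node _0 (now at depth 0)
Total internal nodes: 2
BFS adjacency from root:
  _0: _1 G Y X
  _1: A P K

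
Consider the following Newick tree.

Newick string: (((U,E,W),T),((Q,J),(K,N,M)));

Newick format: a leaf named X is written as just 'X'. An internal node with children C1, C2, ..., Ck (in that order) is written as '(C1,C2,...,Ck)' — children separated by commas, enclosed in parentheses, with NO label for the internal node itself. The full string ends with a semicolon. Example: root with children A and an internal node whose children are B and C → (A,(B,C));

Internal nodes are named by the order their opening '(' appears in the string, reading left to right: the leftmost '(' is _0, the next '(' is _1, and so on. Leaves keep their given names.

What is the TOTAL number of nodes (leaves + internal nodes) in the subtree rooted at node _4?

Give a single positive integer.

Newick: (((U,E,W),T),((Q,J),(K,N,M)));
Locate _4: it is the '(' at position 14 (the 5th '(' reading left to right).
Query: subtree rooted at _4
_4: subtree_size = 1 + 2
  Q: subtree_size = 1 + 0
  J: subtree_size = 1 + 0
Total subtree size of _4: 3

Answer: 3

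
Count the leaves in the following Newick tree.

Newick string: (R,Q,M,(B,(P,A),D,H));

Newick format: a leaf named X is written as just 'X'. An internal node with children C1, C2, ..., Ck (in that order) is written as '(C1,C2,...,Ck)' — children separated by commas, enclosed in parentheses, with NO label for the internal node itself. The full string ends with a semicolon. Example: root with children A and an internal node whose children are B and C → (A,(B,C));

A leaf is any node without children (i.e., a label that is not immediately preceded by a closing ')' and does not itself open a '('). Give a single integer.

Answer: 8

Derivation:
Newick: (R,Q,M,(B,(P,A),D,H));
Scan left-to-right; a leaf is any maximal label run not followed by '(':
  pos 1: leaf 'R' → count = 1
  pos 3: leaf 'Q' → count = 2
  pos 5: leaf 'M' → count = 3
  pos 8: leaf 'B' → count = 4
  pos 11: leaf 'P' → count = 5
  pos 13: leaf 'A' → count = 6
  pos 16: leaf 'D' → count = 7
  pos 18: leaf 'H' → count = 8
Total leaves: 8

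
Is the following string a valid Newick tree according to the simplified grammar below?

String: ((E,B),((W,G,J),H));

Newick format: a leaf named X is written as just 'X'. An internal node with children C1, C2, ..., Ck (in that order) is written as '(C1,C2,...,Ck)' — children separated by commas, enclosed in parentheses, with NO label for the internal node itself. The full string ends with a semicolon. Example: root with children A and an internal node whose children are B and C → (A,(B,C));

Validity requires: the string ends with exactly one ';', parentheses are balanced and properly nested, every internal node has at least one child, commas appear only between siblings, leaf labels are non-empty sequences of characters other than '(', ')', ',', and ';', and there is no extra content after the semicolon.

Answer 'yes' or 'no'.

Input: ((E,B),((W,G,J),H));
Paren balance: 4 '(' vs 4 ')' OK
Ends with single ';': True
Full parse: OK
Valid: True

Answer: yes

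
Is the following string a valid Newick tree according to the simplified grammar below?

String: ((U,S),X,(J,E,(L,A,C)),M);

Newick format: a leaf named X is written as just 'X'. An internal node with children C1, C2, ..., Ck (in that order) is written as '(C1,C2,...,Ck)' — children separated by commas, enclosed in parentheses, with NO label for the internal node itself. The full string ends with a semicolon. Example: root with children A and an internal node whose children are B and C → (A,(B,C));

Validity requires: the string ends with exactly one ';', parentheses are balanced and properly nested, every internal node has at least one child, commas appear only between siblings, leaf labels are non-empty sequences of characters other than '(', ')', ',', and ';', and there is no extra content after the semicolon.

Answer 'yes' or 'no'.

Input: ((U,S),X,(J,E,(L,A,C)),M);
Paren balance: 4 '(' vs 4 ')' OK
Ends with single ';': True
Full parse: OK
Valid: True

Answer: yes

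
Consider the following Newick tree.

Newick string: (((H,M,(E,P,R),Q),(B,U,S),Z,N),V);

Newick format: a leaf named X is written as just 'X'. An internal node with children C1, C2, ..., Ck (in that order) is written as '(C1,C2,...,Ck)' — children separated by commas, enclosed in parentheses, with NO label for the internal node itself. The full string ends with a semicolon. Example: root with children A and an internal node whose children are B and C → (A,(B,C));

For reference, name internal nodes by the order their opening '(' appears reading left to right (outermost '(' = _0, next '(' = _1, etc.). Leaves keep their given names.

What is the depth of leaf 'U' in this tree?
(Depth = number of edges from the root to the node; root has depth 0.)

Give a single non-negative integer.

Newick: (((H,M,(E,P,R),Q),(B,U,S),Z,N),V);
Naming internals by '(' encounter order: outermost '(' = _0, next = _1, ...
Query node: U
Path from root: _0 -> _1 -> _4 -> U
Depth of U: 3 (number of edges from root)

Answer: 3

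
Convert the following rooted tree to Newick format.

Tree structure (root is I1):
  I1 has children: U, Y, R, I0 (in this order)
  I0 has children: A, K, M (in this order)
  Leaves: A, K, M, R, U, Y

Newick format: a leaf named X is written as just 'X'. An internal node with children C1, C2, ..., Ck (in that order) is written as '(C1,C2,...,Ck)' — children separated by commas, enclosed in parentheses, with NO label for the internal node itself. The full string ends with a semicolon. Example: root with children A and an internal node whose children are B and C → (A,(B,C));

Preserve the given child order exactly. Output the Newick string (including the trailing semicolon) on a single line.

Answer: (U,Y,R,(A,K,M));

Derivation:
internal I1 with children ['U', 'Y', 'R', 'I0']
  leaf 'U' → 'U'
  leaf 'Y' → 'Y'
  leaf 'R' → 'R'
  internal I0 with children ['A', 'K', 'M']
    leaf 'A' → 'A'
    leaf 'K' → 'K'
    leaf 'M' → 'M'
  → '(A,K,M)'
→ '(U,Y,R,(A,K,M))'
Final: (U,Y,R,(A,K,M));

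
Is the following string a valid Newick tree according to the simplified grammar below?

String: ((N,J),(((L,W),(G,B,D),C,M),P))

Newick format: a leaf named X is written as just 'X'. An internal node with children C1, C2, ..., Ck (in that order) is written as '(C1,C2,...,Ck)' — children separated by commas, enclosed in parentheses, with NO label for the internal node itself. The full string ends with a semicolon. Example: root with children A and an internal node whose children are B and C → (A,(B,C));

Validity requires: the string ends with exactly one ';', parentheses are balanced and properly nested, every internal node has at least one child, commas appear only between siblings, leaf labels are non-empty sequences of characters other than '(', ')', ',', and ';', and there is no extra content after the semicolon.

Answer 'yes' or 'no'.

Answer: no

Derivation:
Input: ((N,J),(((L,W),(G,B,D),C,M),P))
Paren balance: 6 '(' vs 6 ')' OK
Ends with single ';': False
Full parse: FAILS (must end with ;)
Valid: False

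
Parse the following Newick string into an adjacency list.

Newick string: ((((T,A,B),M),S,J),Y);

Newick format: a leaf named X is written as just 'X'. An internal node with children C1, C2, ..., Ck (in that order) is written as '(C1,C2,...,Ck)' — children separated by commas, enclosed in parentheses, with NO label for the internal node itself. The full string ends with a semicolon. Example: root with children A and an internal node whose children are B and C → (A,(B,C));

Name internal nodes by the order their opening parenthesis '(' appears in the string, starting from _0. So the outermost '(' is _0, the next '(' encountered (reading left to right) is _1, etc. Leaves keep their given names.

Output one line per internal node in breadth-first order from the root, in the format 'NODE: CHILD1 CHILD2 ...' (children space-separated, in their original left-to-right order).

Answer: _0: _1 Y
_1: _2 S J
_2: _3 M
_3: T A B

Derivation:
Input: ((((T,A,B),M),S,J),Y);
Scanning left-to-right, naming '(' by encounter order:
  pos 0: '(' -> open internal node _0 (depth 1)
  pos 1: '(' -> open internal node _1 (depth 2)
  pos 2: '(' -> open internal node _2 (depth 3)
  pos 3: '(' -> open internal node _3 (depth 4)
  pos 9: ')' -> close internal node _3 (now at depth 3)
  pos 12: ')' -> close internal node _2 (now at depth 2)
  pos 17: ')' -> close internal node _1 (now at depth 1)
  pos 20: ')' -> close internal node _0 (now at depth 0)
Total internal nodes: 4
BFS adjacency from root:
  _0: _1 Y
  _1: _2 S J
  _2: _3 M
  _3: T A B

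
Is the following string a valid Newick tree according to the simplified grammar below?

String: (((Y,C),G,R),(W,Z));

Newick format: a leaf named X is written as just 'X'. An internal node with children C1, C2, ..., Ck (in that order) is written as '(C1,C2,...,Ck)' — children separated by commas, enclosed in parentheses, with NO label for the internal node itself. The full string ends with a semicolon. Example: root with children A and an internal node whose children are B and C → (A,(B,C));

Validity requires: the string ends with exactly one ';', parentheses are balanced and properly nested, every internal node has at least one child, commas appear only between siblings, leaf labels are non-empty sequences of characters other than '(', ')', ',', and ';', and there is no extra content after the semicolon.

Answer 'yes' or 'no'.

Input: (((Y,C),G,R),(W,Z));
Paren balance: 4 '(' vs 4 ')' OK
Ends with single ';': True
Full parse: OK
Valid: True

Answer: yes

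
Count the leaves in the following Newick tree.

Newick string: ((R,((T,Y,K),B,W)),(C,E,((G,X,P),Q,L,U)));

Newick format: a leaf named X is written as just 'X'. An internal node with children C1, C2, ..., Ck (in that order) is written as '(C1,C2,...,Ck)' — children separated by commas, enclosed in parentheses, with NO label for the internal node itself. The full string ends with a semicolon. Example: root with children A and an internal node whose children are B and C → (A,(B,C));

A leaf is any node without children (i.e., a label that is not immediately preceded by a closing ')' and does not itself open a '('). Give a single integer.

Newick: ((R,((T,Y,K),B,W)),(C,E,((G,X,P),Q,L,U)));
Scan left-to-right; a leaf is any maximal label run not followed by '(':
  pos 2: leaf 'R' → count = 1
  pos 6: leaf 'T' → count = 2
  pos 8: leaf 'Y' → count = 3
  pos 10: leaf 'K' → count = 4
  pos 13: leaf 'B' → count = 5
  pos 15: leaf 'W' → count = 6
  pos 20: leaf 'C' → count = 7
  pos 22: leaf 'E' → count = 8
  pos 26: leaf 'G' → count = 9
  pos 28: leaf 'X' → count = 10
  pos 30: leaf 'P' → count = 11
  pos 33: leaf 'Q' → count = 12
  pos 35: leaf 'L' → count = 13
  pos 37: leaf 'U' → count = 14
Total leaves: 14

Answer: 14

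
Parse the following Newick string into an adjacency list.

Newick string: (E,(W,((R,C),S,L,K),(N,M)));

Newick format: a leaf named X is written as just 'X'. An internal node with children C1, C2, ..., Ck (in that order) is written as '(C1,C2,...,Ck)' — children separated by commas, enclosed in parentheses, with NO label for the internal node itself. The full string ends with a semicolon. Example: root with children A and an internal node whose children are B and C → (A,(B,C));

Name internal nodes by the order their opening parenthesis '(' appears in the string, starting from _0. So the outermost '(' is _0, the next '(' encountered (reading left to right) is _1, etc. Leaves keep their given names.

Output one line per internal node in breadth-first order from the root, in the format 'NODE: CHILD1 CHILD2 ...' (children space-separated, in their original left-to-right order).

Input: (E,(W,((R,C),S,L,K),(N,M)));
Scanning left-to-right, naming '(' by encounter order:
  pos 0: '(' -> open internal node _0 (depth 1)
  pos 3: '(' -> open internal node _1 (depth 2)
  pos 6: '(' -> open internal node _2 (depth 3)
  pos 7: '(' -> open internal node _3 (depth 4)
  pos 11: ')' -> close internal node _3 (now at depth 3)
  pos 18: ')' -> close internal node _2 (now at depth 2)
  pos 20: '(' -> open internal node _4 (depth 3)
  pos 24: ')' -> close internal node _4 (now at depth 2)
  pos 25: ')' -> close internal node _1 (now at depth 1)
  pos 26: ')' -> close internal node _0 (now at depth 0)
Total internal nodes: 5
BFS adjacency from root:
  _0: E _1
  _1: W _2 _4
  _2: _3 S L K
  _4: N M
  _3: R C

Answer: _0: E _1
_1: W _2 _4
_2: _3 S L K
_4: N M
_3: R C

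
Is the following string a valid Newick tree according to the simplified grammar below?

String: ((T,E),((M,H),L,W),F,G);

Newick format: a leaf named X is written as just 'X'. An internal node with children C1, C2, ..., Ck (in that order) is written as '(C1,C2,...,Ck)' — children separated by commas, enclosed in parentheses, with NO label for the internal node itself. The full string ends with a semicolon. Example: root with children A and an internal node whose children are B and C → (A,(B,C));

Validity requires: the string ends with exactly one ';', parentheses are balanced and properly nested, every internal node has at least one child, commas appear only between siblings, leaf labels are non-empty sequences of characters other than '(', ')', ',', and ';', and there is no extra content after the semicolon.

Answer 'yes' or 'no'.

Input: ((T,E),((M,H),L,W),F,G);
Paren balance: 4 '(' vs 4 ')' OK
Ends with single ';': True
Full parse: OK
Valid: True

Answer: yes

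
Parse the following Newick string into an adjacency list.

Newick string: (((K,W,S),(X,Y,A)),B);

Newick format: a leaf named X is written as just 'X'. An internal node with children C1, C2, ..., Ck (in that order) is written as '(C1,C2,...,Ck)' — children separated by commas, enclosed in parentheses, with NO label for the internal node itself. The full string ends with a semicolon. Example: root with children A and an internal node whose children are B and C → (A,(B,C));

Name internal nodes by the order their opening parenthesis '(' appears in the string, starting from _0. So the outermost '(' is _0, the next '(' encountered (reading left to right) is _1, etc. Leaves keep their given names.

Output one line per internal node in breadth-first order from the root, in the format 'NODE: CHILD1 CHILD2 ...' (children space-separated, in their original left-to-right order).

Answer: _0: _1 B
_1: _2 _3
_2: K W S
_3: X Y A

Derivation:
Input: (((K,W,S),(X,Y,A)),B);
Scanning left-to-right, naming '(' by encounter order:
  pos 0: '(' -> open internal node _0 (depth 1)
  pos 1: '(' -> open internal node _1 (depth 2)
  pos 2: '(' -> open internal node _2 (depth 3)
  pos 8: ')' -> close internal node _2 (now at depth 2)
  pos 10: '(' -> open internal node _3 (depth 3)
  pos 16: ')' -> close internal node _3 (now at depth 2)
  pos 17: ')' -> close internal node _1 (now at depth 1)
  pos 20: ')' -> close internal node _0 (now at depth 0)
Total internal nodes: 4
BFS adjacency from root:
  _0: _1 B
  _1: _2 _3
  _2: K W S
  _3: X Y A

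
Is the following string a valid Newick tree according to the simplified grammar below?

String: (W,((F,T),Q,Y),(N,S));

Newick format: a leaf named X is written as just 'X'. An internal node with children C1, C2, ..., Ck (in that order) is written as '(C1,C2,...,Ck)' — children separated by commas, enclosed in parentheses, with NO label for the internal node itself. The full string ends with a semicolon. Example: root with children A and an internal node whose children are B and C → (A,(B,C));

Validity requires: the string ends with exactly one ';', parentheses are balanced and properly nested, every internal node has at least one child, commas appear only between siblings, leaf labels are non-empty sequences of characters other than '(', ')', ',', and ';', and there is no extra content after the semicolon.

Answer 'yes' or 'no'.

Input: (W,((F,T),Q,Y),(N,S));
Paren balance: 4 '(' vs 4 ')' OK
Ends with single ';': True
Full parse: OK
Valid: True

Answer: yes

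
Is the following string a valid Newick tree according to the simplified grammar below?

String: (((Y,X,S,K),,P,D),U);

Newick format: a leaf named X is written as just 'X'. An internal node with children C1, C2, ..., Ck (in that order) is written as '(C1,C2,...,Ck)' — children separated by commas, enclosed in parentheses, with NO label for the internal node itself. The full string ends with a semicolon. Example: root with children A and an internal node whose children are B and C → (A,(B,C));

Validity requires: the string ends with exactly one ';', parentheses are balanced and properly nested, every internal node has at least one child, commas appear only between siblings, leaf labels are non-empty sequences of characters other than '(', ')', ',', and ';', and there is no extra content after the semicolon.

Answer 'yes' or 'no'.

Input: (((Y,X,S,K),,P,D),U);
Paren balance: 3 '(' vs 3 ')' OK
Ends with single ';': True
Full parse: FAILS (empty leaf label at pos 12)
Valid: False

Answer: no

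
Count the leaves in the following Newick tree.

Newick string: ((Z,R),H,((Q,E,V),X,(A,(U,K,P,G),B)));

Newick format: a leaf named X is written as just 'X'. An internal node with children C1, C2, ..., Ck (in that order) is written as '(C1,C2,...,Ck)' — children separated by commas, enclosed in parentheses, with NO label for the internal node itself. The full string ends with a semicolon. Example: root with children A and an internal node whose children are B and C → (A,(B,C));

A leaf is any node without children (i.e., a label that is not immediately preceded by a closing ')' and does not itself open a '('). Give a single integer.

Newick: ((Z,R),H,((Q,E,V),X,(A,(U,K,P,G),B)));
Scan left-to-right; a leaf is any maximal label run not followed by '(':
  pos 2: leaf 'Z' → count = 1
  pos 4: leaf 'R' → count = 2
  pos 7: leaf 'H' → count = 3
  pos 11: leaf 'Q' → count = 4
  pos 13: leaf 'E' → count = 5
  pos 15: leaf 'V' → count = 6
  pos 18: leaf 'X' → count = 7
  pos 21: leaf 'A' → count = 8
  pos 24: leaf 'U' → count = 9
  pos 26: leaf 'K' → count = 10
  pos 28: leaf 'P' → count = 11
  pos 30: leaf 'G' → count = 12
  pos 33: leaf 'B' → count = 13
Total leaves: 13

Answer: 13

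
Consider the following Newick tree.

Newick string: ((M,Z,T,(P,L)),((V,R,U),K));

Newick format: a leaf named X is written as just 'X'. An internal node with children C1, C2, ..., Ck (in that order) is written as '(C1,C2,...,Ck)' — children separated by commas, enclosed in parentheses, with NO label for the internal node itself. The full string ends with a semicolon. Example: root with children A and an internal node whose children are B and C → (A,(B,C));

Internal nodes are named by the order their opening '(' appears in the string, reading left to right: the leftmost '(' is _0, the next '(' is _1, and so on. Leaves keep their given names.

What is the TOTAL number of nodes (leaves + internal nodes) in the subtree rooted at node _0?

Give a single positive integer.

Newick: ((M,Z,T,(P,L)),((V,R,U),K));
Locate _0: it is the '(' at position 0 (the 1st '(' reading left to right).
Query: subtree rooted at _0
_0: subtree_size = 1 + 13
  _1: subtree_size = 1 + 6
    M: subtree_size = 1 + 0
    Z: subtree_size = 1 + 0
    T: subtree_size = 1 + 0
    _2: subtree_size = 1 + 2
      P: subtree_size = 1 + 0
      L: subtree_size = 1 + 0
  _3: subtree_size = 1 + 5
    _4: subtree_size = 1 + 3
      V: subtree_size = 1 + 0
      R: subtree_size = 1 + 0
      U: subtree_size = 1 + 0
    K: subtree_size = 1 + 0
Total subtree size of _0: 14

Answer: 14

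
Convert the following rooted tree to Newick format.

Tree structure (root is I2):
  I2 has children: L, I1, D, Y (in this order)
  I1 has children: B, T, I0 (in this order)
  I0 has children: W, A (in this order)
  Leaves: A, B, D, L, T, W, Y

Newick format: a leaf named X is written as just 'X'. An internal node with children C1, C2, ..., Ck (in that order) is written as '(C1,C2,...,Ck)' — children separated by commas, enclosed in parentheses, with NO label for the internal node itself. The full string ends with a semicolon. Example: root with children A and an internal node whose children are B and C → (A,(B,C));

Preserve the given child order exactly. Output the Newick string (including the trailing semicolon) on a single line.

internal I2 with children ['L', 'I1', 'D', 'Y']
  leaf 'L' → 'L'
  internal I1 with children ['B', 'T', 'I0']
    leaf 'B' → 'B'
    leaf 'T' → 'T'
    internal I0 with children ['W', 'A']
      leaf 'W' → 'W'
      leaf 'A' → 'A'
    → '(W,A)'
  → '(B,T,(W,A))'
  leaf 'D' → 'D'
  leaf 'Y' → 'Y'
→ '(L,(B,T,(W,A)),D,Y)'
Final: (L,(B,T,(W,A)),D,Y);

Answer: (L,(B,T,(W,A)),D,Y);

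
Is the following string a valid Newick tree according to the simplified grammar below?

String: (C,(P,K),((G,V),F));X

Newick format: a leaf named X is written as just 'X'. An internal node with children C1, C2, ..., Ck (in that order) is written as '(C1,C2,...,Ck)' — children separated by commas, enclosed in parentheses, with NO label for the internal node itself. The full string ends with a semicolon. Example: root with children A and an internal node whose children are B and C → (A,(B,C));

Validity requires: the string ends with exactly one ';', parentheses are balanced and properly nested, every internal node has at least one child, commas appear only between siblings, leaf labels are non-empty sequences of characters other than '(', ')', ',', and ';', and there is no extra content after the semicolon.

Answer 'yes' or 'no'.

Input: (C,(P,K),((G,V),F));X
Paren balance: 4 '(' vs 4 ')' OK
Ends with single ';': False
Full parse: FAILS (must end with ;)
Valid: False

Answer: no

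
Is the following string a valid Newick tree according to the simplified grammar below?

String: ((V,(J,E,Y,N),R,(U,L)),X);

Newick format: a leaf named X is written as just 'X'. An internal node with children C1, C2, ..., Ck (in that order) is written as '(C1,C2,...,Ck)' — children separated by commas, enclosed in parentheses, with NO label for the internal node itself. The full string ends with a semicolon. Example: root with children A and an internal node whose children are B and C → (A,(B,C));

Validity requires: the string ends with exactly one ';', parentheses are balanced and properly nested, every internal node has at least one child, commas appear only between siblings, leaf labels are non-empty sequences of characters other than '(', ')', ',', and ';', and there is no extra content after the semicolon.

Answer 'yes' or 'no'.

Input: ((V,(J,E,Y,N),R,(U,L)),X);
Paren balance: 4 '(' vs 4 ')' OK
Ends with single ';': True
Full parse: OK
Valid: True

Answer: yes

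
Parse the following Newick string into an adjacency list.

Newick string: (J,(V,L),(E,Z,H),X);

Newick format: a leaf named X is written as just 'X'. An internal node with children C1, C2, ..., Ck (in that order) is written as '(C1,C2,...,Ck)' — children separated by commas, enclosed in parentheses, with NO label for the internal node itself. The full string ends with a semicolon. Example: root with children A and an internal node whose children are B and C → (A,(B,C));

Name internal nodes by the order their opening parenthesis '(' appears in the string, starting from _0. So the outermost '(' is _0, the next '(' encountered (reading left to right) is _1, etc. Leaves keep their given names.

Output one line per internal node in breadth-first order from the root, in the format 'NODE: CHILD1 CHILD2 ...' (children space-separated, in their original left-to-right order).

Answer: _0: J _1 _2 X
_1: V L
_2: E Z H

Derivation:
Input: (J,(V,L),(E,Z,H),X);
Scanning left-to-right, naming '(' by encounter order:
  pos 0: '(' -> open internal node _0 (depth 1)
  pos 3: '(' -> open internal node _1 (depth 2)
  pos 7: ')' -> close internal node _1 (now at depth 1)
  pos 9: '(' -> open internal node _2 (depth 2)
  pos 15: ')' -> close internal node _2 (now at depth 1)
  pos 18: ')' -> close internal node _0 (now at depth 0)
Total internal nodes: 3
BFS adjacency from root:
  _0: J _1 _2 X
  _1: V L
  _2: E Z H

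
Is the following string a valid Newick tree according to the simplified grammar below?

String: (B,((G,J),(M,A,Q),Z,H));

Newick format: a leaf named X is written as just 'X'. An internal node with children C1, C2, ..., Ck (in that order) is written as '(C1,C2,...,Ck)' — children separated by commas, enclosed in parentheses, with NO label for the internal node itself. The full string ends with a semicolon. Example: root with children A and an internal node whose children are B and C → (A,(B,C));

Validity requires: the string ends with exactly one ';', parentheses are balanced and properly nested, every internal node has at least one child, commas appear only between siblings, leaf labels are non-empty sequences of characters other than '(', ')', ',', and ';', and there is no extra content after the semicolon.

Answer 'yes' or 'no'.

Input: (B,((G,J),(M,A,Q),Z,H));
Paren balance: 4 '(' vs 4 ')' OK
Ends with single ';': True
Full parse: OK
Valid: True

Answer: yes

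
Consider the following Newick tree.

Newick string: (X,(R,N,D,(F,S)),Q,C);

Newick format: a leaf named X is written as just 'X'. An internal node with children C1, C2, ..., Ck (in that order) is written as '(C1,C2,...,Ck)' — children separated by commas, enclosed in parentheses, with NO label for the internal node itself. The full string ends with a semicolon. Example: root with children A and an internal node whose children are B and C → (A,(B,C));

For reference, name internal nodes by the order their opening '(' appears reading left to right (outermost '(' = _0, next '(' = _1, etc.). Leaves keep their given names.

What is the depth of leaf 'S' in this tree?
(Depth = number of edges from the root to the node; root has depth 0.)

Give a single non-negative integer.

Newick: (X,(R,N,D,(F,S)),Q,C);
Naming internals by '(' encounter order: outermost '(' = _0, next = _1, ...
Query node: S
Path from root: _0 -> _1 -> _2 -> S
Depth of S: 3 (number of edges from root)

Answer: 3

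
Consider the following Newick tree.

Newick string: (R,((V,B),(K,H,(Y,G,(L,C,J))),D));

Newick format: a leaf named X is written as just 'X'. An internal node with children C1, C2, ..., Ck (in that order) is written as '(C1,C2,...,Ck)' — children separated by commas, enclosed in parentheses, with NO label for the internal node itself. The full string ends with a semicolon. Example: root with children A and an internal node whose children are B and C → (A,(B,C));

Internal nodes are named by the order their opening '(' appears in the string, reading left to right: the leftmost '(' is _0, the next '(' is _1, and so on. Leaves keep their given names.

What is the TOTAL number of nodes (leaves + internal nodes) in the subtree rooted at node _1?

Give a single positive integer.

Newick: (R,((V,B),(K,H,(Y,G,(L,C,J))),D));
Locate _1: it is the '(' at position 3 (the 2nd '(' reading left to right).
Query: subtree rooted at _1
_1: subtree_size = 1 + 14
  _2: subtree_size = 1 + 2
    V: subtree_size = 1 + 0
    B: subtree_size = 1 + 0
  _3: subtree_size = 1 + 9
    K: subtree_size = 1 + 0
    H: subtree_size = 1 + 0
    _4: subtree_size = 1 + 6
      Y: subtree_size = 1 + 0
      G: subtree_size = 1 + 0
      _5: subtree_size = 1 + 3
        L: subtree_size = 1 + 0
        C: subtree_size = 1 + 0
        J: subtree_size = 1 + 0
  D: subtree_size = 1 + 0
Total subtree size of _1: 15

Answer: 15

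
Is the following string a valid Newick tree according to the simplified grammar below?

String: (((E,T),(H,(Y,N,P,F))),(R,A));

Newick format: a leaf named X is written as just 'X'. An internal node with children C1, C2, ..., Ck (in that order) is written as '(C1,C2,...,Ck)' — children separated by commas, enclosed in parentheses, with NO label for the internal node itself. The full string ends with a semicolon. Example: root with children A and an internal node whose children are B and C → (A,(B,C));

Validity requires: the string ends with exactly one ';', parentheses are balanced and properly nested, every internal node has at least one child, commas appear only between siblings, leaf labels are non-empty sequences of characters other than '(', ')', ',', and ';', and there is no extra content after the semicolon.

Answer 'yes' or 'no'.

Answer: yes

Derivation:
Input: (((E,T),(H,(Y,N,P,F))),(R,A));
Paren balance: 6 '(' vs 6 ')' OK
Ends with single ';': True
Full parse: OK
Valid: True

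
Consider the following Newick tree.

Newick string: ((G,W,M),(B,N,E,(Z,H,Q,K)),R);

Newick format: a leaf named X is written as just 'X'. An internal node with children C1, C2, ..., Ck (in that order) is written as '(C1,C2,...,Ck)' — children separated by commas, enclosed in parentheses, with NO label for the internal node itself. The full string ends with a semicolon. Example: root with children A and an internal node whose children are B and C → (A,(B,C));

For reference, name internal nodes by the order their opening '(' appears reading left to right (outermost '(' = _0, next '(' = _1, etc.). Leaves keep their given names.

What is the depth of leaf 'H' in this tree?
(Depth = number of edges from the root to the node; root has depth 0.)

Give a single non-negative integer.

Newick: ((G,W,M),(B,N,E,(Z,H,Q,K)),R);
Naming internals by '(' encounter order: outermost '(' = _0, next = _1, ...
Query node: H
Path from root: _0 -> _2 -> _3 -> H
Depth of H: 3 (number of edges from root)

Answer: 3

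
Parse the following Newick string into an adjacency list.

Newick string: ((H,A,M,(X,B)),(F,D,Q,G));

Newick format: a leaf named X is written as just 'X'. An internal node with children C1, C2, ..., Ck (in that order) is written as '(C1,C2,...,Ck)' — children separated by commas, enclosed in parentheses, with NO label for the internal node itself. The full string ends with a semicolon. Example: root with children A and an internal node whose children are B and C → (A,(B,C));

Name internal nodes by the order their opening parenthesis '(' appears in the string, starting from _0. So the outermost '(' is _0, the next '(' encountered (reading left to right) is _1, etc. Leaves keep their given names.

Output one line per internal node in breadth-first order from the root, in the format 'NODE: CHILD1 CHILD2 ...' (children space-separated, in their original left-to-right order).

Answer: _0: _1 _3
_1: H A M _2
_3: F D Q G
_2: X B

Derivation:
Input: ((H,A,M,(X,B)),(F,D,Q,G));
Scanning left-to-right, naming '(' by encounter order:
  pos 0: '(' -> open internal node _0 (depth 1)
  pos 1: '(' -> open internal node _1 (depth 2)
  pos 8: '(' -> open internal node _2 (depth 3)
  pos 12: ')' -> close internal node _2 (now at depth 2)
  pos 13: ')' -> close internal node _1 (now at depth 1)
  pos 15: '(' -> open internal node _3 (depth 2)
  pos 23: ')' -> close internal node _3 (now at depth 1)
  pos 24: ')' -> close internal node _0 (now at depth 0)
Total internal nodes: 4
BFS adjacency from root:
  _0: _1 _3
  _1: H A M _2
  _3: F D Q G
  _2: X B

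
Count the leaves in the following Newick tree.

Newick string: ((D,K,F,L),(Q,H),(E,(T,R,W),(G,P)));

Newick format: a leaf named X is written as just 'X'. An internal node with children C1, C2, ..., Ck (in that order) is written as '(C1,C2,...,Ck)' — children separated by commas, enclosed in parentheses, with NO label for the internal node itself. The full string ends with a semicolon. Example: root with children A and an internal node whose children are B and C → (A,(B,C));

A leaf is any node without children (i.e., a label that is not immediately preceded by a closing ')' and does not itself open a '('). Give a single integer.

Answer: 12

Derivation:
Newick: ((D,K,F,L),(Q,H),(E,(T,R,W),(G,P)));
Scan left-to-right; a leaf is any maximal label run not followed by '(':
  pos 2: leaf 'D' → count = 1
  pos 4: leaf 'K' → count = 2
  pos 6: leaf 'F' → count = 3
  pos 8: leaf 'L' → count = 4
  pos 12: leaf 'Q' → count = 5
  pos 14: leaf 'H' → count = 6
  pos 18: leaf 'E' → count = 7
  pos 21: leaf 'T' → count = 8
  pos 23: leaf 'R' → count = 9
  pos 25: leaf 'W' → count = 10
  pos 29: leaf 'G' → count = 11
  pos 31: leaf 'P' → count = 12
Total leaves: 12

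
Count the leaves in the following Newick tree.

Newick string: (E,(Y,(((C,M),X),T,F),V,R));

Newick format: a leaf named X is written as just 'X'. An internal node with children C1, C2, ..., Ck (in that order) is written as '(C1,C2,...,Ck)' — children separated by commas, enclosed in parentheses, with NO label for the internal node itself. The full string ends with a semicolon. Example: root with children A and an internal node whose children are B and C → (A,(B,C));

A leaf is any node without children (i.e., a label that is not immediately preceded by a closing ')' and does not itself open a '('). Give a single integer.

Answer: 9

Derivation:
Newick: (E,(Y,(((C,M),X),T,F),V,R));
Scan left-to-right; a leaf is any maximal label run not followed by '(':
  pos 1: leaf 'E' → count = 1
  pos 4: leaf 'Y' → count = 2
  pos 9: leaf 'C' → count = 3
  pos 11: leaf 'M' → count = 4
  pos 14: leaf 'X' → count = 5
  pos 17: leaf 'T' → count = 6
  pos 19: leaf 'F' → count = 7
  pos 22: leaf 'V' → count = 8
  pos 24: leaf 'R' → count = 9
Total leaves: 9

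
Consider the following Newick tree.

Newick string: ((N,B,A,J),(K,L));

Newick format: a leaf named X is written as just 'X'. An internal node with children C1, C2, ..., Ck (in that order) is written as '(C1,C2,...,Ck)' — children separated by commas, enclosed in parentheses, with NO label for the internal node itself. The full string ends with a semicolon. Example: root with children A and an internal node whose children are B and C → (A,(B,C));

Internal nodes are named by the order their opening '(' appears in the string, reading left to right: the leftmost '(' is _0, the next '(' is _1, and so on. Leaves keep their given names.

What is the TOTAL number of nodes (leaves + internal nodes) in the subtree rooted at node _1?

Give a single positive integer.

Newick: ((N,B,A,J),(K,L));
Locate _1: it is the '(' at position 1 (the 2nd '(' reading left to right).
Query: subtree rooted at _1
_1: subtree_size = 1 + 4
  N: subtree_size = 1 + 0
  B: subtree_size = 1 + 0
  A: subtree_size = 1 + 0
  J: subtree_size = 1 + 0
Total subtree size of _1: 5

Answer: 5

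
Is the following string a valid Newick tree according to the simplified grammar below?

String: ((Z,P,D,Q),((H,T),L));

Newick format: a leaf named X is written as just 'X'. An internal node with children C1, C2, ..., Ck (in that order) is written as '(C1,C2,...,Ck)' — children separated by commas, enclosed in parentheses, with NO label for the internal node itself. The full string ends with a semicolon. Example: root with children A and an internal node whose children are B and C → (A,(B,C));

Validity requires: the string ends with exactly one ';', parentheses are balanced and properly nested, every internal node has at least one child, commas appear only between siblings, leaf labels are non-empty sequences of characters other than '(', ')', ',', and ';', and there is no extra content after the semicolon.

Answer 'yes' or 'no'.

Answer: yes

Derivation:
Input: ((Z,P,D,Q),((H,T),L));
Paren balance: 4 '(' vs 4 ')' OK
Ends with single ';': True
Full parse: OK
Valid: True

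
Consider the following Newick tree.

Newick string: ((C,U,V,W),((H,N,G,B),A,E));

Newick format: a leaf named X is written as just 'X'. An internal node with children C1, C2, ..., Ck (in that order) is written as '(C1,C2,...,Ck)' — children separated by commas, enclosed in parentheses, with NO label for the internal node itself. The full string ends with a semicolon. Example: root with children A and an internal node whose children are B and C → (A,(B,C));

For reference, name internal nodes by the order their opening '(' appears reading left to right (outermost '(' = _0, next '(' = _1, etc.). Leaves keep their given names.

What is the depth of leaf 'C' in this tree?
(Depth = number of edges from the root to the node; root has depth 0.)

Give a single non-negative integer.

Newick: ((C,U,V,W),((H,N,G,B),A,E));
Naming internals by '(' encounter order: outermost '(' = _0, next = _1, ...
Query node: C
Path from root: _0 -> _1 -> C
Depth of C: 2 (number of edges from root)

Answer: 2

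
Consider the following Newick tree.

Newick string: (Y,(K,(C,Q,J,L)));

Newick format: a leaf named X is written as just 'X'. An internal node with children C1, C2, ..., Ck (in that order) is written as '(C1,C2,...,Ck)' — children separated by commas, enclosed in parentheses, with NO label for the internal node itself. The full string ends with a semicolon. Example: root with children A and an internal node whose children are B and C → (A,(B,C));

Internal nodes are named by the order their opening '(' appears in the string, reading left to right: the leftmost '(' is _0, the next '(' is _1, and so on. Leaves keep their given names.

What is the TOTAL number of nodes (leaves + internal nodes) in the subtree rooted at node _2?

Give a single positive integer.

Newick: (Y,(K,(C,Q,J,L)));
Locate _2: it is the '(' at position 6 (the 3rd '(' reading left to right).
Query: subtree rooted at _2
_2: subtree_size = 1 + 4
  C: subtree_size = 1 + 0
  Q: subtree_size = 1 + 0
  J: subtree_size = 1 + 0
  L: subtree_size = 1 + 0
Total subtree size of _2: 5

Answer: 5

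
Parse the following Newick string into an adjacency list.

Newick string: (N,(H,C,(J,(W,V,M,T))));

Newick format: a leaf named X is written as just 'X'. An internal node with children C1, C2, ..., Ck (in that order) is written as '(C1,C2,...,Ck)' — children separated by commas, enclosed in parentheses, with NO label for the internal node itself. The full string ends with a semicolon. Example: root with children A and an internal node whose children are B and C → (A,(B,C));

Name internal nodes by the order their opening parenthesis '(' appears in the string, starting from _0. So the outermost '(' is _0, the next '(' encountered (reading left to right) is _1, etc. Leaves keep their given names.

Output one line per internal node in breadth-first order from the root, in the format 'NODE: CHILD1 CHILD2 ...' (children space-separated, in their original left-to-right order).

Answer: _0: N _1
_1: H C _2
_2: J _3
_3: W V M T

Derivation:
Input: (N,(H,C,(J,(W,V,M,T))));
Scanning left-to-right, naming '(' by encounter order:
  pos 0: '(' -> open internal node _0 (depth 1)
  pos 3: '(' -> open internal node _1 (depth 2)
  pos 8: '(' -> open internal node _2 (depth 3)
  pos 11: '(' -> open internal node _3 (depth 4)
  pos 19: ')' -> close internal node _3 (now at depth 3)
  pos 20: ')' -> close internal node _2 (now at depth 2)
  pos 21: ')' -> close internal node _1 (now at depth 1)
  pos 22: ')' -> close internal node _0 (now at depth 0)
Total internal nodes: 4
BFS adjacency from root:
  _0: N _1
  _1: H C _2
  _2: J _3
  _3: W V M T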